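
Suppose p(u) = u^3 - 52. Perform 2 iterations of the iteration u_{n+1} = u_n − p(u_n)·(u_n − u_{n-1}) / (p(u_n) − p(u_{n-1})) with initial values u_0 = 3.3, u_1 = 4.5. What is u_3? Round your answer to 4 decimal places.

3.7173

p(3.3) = -16.063000, p(4.5) = 39.125000
u_2 = 4.500000 − 39.125000·(4.500000 − 3.300000) / (39.125000 − (-16.063000)) = 4.500000 − (46.950000)/(55.188000) = 3.649272
p(3.649272) = -3.401982
u_3 = 3.649272 − (-3.401982)·(3.649272 − 4.500000) / (-3.401982 − 39.125000) = 3.649272 − (2.894163)/(-42.526982) = 3.717326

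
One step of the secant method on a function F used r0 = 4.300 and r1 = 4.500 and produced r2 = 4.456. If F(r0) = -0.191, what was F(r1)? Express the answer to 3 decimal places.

0.054

The secant line through (4.300, -0.191) and (4.500, F(r1)) crosses zero at r2 = 4.456.
So (4.300, -0.191), (4.500, F(r1)), (4.456, 0) are collinear:
F(r1) = -0.191 · (4.500 − 4.456) / (4.300 − 4.456) = -0.191 · (0.04400)/(-0.15600) = 0.05387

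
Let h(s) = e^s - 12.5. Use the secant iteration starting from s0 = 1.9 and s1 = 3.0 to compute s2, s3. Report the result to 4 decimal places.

2.3773, 2.4926

h(1.9) = -5.814106, h(3.0) = 7.585537
s2 = 3.000000 − 7.585537·(3.000000 − 1.900000) / (7.585537 − (-5.814106)) = 3.000000 − (8.344091)/(13.399642) = 2.377290
h(2.377290) = -1.724338
s3 = 2.377290 − (-1.724338)·(2.377290 − 3.000000) / (-1.724338 − 7.585537) = 2.377290 − (1.073763)/(-9.309875) = 2.492626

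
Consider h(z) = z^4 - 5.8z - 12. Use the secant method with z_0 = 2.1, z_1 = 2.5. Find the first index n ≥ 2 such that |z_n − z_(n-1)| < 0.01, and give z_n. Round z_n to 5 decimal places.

n = 4, z_n = 2.23537

h(2.1) = -4.7319000, h(2.5) = 12.5625000
z_2 = 2.5000000 − 12.5625000·(0.4000000)/(17.2944000) = 2.2094435;  |Δ| = 0.2905565
h(2.2094435) = -0.9843568
z_3 = 2.2094435 − (-0.9843568)·(-0.2905565)/(-13.5468568) = 2.2305563;  |Δ| = 0.0211127
h(2.2305563) = -0.1828080
z_4 = 2.2305563 − (-0.1828080)·(0.0211127)/(0.8015488) = 2.2353714;  |Δ| = 0.0048151
|z_4 − z_3| = 0.0048151 < 0.01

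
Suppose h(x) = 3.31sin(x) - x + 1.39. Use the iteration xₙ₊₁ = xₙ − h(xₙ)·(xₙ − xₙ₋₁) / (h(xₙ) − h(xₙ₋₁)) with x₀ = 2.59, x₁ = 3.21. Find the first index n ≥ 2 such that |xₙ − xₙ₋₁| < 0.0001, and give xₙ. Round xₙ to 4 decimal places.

h(2.59) = 0.534587, h(3.21) = -2.046252
x₂ = 3.210000 − (-2.046252)·(0.620000)/(-2.580839) = 2.718425;  |Δ| = 0.491575
h(2.718425) = 0.030830
x₃ = 2.718425 − 0.030830·(-0.491575)/(2.077081) = 2.725721;  |Δ| = 0.007296
h(2.725721) = 0.001477
x₄ = 2.725721 − 0.001477·(0.007296)/(-0.029353) = 2.726088;  |Δ| = 0.000367
h(2.726088) = -0.000002
x₅ = 2.726088 − (-0.000002)·(0.000367)/(-0.001479) = 2.726088;  |Δ| = 0.000000
|x₅ − x₄| = 0.000000 < 0.0001

n = 5, xₙ = 2.7261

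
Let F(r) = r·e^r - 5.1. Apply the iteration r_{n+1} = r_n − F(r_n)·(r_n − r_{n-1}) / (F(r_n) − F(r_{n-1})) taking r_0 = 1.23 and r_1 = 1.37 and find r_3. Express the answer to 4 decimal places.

F(1.23) = -0.891888, F(1.37) = 0.291430
r_2 = 1.370000 − 0.291430·(1.370000 − 1.230000) / (0.291430 − (-0.891888)) = 1.370000 − (0.040800)/(1.183318) = 1.335520
F(1.335520) = -0.022386
r_3 = 1.335520 − (-0.022386)·(1.335520 − 1.370000) / (-0.022386 − 0.291430) = 1.335520 − (0.000772)/(-0.313816) = 1.337980

1.3380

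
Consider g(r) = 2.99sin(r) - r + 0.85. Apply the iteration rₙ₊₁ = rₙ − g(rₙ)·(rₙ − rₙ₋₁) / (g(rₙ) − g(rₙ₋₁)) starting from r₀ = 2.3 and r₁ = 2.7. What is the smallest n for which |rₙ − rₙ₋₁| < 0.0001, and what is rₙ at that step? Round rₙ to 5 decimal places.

n = 5, rₙ = 2.54064

g(2.3) = 0.7796586, g(2.7) = -0.5721342
r₂ = 2.7000000 − (-0.5721342)·(0.4000000)/(-1.3517927) = 2.5307036;  |Δ| = 0.1692964
g(2.5307036) = 0.0343483
r₃ = 2.5307036 − 0.0343483·(-0.1692964)/(0.6064825) = 2.5402917;  |Δ| = 0.0095882
g(2.5402917) = 0.0011982
r₄ = 2.5402917 − 0.0011982·(0.0095882)/(-0.0331502) = 2.5406383;  |Δ| = 0.0003465
g(2.5406383) = -0.0000029
r₅ = 2.5406383 − (-0.0000029)·(0.0003465)/(-0.0012011) = 2.5406374;  |Δ| = 0.0000008
|r₅ − r₄| = 0.0000008 < 0.0001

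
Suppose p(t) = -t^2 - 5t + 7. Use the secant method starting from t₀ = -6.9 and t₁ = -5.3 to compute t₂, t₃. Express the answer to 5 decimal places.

p(-6.9) = -6.1100000, p(-5.3) = 5.4100000
t₂ = -5.3000000 − 5.4100000·(-5.3000000 − (-6.9000000)) / (5.4100000 − (-6.1100000)) = -5.3000000 − (8.6560000)/(11.5200000) = -6.0513889
p(-6.0513889) = 0.6376370
t₃ = -6.0513889 − 0.6376370·(-6.0513889 − (-5.3000000)) / (0.6376370 − 5.4100000) = -6.0513889 − (-0.4791133)/(-4.7723630) = -6.1517822

-6.05139, -6.15178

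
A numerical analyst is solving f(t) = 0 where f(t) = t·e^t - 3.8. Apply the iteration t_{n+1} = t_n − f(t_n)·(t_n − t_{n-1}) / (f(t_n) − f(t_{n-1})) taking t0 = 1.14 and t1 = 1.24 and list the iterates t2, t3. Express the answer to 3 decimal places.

1.173, 1.174

f(1.14) = -0.23548, f(1.24) = 0.48496
t2 = 1.24000 − 0.48496·(1.24000 − 1.14000) / (0.48496 − (-0.23548)) = 1.24000 − (0.04850)/(0.72044) = 1.17269
f(1.17269) = -0.01145
t3 = 1.17269 − (-0.01145)·(1.17269 − 1.24000) / (-0.01145 − 0.48496) = 1.17269 − (0.00077)/(-0.49641) = 1.17424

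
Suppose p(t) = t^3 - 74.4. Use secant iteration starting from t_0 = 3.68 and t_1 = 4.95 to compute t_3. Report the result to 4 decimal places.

4.1916

p(3.68) = -24.563968, p(4.95) = 46.887375
t_2 = 4.950000 − 46.887375·(4.950000 − 3.680000) / (46.887375 − (-24.563968)) = 4.950000 − (59.546966)/(71.451343) = 4.116608
p(4.116608) = -4.638053
t_3 = 4.116608 − (-4.638053)·(4.116608 − 4.950000) / (-4.638053 − 46.887375) = 4.116608 − (3.865316)/(-51.525428) = 4.191626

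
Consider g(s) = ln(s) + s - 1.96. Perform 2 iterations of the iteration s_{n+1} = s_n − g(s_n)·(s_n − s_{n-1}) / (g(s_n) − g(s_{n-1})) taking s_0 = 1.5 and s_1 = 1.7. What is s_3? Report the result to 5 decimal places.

g(1.5) = -0.0545349, g(1.7) = 0.2706283
s_2 = 1.7000000 − 0.2706283·(1.7000000 − 1.5000000) / (0.2706283 − (-0.0545349)) = 1.7000000 − (0.0541257)/(0.3251631) = 1.5335431
g(1.5335431) = 0.0011239
s_3 = 1.5335431 − 0.0011239·(1.5335431 − 1.7000000) / (0.0011239 − 0.2706283) = 1.5335431 − (-0.0001871)/(-0.2695043) = 1.5328489

1.53285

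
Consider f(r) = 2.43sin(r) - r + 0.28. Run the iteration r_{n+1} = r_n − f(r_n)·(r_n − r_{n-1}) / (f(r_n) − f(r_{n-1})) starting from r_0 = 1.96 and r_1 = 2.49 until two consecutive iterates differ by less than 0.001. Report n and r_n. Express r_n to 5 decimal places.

n = 5, r_n = 2.21824

f(1.96) = 0.5682640, f(2.49) = -0.7363179
r_2 = 2.4900000 − (-0.7363179)·(0.5300000)/(-1.3045819) = 2.1908632;  |Δ| = 0.2991368
f(2.1908632) = 0.0667671
r_3 = 2.1908632 − 0.0667671·(-0.2991368)/(0.8030850) = 2.2157329;  |Δ| = 0.0248697
f(2.2157329) = 0.0061722
r_4 = 2.2157329 − 0.0061722·(0.0248697)/(-0.0605949) = 2.2182661;  |Δ| = 0.0025332
f(2.2182661) = -0.0000678
r_5 = 2.2182661 − (-0.0000678)·(0.0025332)/(-0.0062400) = 2.2182386;  |Δ| = 0.0000275
|r_5 − r_4| = 0.0000275 < 0.001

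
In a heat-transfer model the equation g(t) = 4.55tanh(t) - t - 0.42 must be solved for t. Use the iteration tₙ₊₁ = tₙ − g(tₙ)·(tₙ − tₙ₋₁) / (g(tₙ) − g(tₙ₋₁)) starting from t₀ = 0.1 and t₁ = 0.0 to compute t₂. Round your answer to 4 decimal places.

0.1188

g(0.1) = -0.066511, g(0.0) = -0.420000
t₂ = 0.000000 − (-0.420000)·(0.000000 − 0.100000) / (-0.420000 − (-0.066511)) = 0.000000 − (0.042000)/(-0.353489) = 0.118815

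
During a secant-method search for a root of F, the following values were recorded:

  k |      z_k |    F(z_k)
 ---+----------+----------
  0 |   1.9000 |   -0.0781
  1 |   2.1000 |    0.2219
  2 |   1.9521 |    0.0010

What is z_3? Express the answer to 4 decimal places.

z_3 = 1.9521 − 0.0010·(1.9521 − 2.1000) / (0.0010 − 0.2219)
   = 1.9521 − (-0.000148)/(-0.220900) = 1.951430

1.9514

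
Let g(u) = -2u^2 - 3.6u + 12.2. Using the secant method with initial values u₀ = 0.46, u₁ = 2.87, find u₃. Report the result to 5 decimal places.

1.67602

g(0.46) = 10.1208000, g(2.87) = -14.6058000
u₂ = 2.8700000 − (-14.6058000)·(2.8700000 − 0.4600000) / (-14.6058000 − 10.1208000) = 2.8700000 − (-35.1999780)/(-24.7266000) = 1.4464327
g(1.4464327) = 2.8085067
u₃ = 1.4464327 − 2.8085067·(1.4464327 − 2.8700000) / (2.8085067 − (-14.6058000)) = 1.4464327 − (-3.9980982)/(17.4143067) = 1.6760197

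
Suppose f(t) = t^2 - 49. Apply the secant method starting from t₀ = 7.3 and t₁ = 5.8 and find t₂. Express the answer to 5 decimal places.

f(7.3) = 4.2900000, f(5.8) = -15.3600000
t₂ = 5.8000000 − (-15.3600000)·(5.8000000 − 7.3000000) / (-15.3600000 − 4.2900000) = 5.8000000 − (23.0400000)/(-19.6500000) = 6.9725191

6.97252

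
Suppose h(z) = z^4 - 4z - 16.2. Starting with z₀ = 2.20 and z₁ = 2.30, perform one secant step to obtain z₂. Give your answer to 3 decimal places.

h(2.20) = -1.57440, h(2.30) = 2.58410
z₂ = 2.30000 − 2.58410·(2.30000 − 2.20000) / (2.58410 − (-1.57440)) = 2.30000 − (0.25841)/(4.15850) = 2.23786

2.238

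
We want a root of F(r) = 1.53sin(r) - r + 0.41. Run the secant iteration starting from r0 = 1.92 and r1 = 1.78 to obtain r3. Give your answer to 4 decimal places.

1.8715

F(1.92) = -0.072342, F(1.78) = 0.126641
r2 = 1.780000 − 0.126641·(1.780000 − 1.920000) / (0.126641 − (-0.072342)) = 1.780000 − (-0.017730)/(0.198983) = 1.869102
F(1.869102) = 0.003327
r3 = 1.869102 − 0.003327·(1.869102 − 1.780000) / (0.003327 − 0.126641) = 1.869102 − (0.000296)/(-0.123313) = 1.871506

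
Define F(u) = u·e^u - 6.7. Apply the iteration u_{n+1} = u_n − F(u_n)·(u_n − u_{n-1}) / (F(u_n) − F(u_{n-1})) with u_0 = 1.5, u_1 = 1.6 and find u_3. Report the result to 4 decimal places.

F(1.5) = 0.022534, F(1.6) = 1.224852
u_2 = 1.600000 − 1.224852·(1.600000 − 1.500000) / (1.224852 − 0.022534) = 1.600000 − (0.122485)/(1.202318) = 1.498126
F(1.498126) = 0.001562
u_3 = 1.498126 − 0.001562·(1.498126 − 1.600000) / (0.001562 − 1.224852) = 1.498126 − (-0.000159)/(-1.223289) = 1.497996

1.4980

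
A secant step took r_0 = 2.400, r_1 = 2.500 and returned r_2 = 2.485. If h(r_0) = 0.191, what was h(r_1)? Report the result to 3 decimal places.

The secant line through (2.400, 0.191) and (2.500, h(r_1)) crosses zero at r_2 = 2.485.
So (2.400, 0.191), (2.500, h(r_1)), (2.485, 0) are collinear:
h(r_1) = 0.191 · (2.500 − 2.485) / (2.400 − 2.485) = 0.191 · (0.01500)/(-0.08500) = -0.03371

-0.034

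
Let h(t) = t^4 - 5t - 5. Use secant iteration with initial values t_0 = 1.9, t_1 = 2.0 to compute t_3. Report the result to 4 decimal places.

1.9616

h(1.9) = -1.467900, h(2.0) = 1.000000
t_2 = 2.000000 − 1.000000·(2.000000 − 1.900000) / (1.000000 − (-1.467900)) = 2.000000 − (0.100000)/(2.467900) = 1.959480
h(1.959480) = -0.055172
t_3 = 1.959480 − (-0.055172)·(1.959480 − 2.000000) / (-0.055172 − 1.000000) = 1.959480 − (0.002236)/(-1.055172) = 1.961598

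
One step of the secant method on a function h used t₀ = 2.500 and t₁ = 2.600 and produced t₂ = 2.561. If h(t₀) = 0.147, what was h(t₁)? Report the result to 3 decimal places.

-0.094

The secant line through (2.500, 0.147) and (2.600, h(t₁)) crosses zero at t₂ = 2.561.
So (2.500, 0.147), (2.600, h(t₁)), (2.561, 0) are collinear:
h(t₁) = 0.147 · (2.600 − 2.561) / (2.500 − 2.561) = 0.147 · (0.03900)/(-0.06100) = -0.09398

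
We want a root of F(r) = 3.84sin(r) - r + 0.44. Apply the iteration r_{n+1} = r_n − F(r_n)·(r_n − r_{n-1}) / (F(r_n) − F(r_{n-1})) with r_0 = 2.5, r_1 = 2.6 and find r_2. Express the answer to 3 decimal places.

F(2.5) = 0.23813, F(2.6) = -0.18047
r_2 = 2.60000 − (-0.18047)·(2.60000 − 2.50000) / (-0.18047 − 0.23813) = 2.60000 − (-0.01805)/(-0.41861) = 2.55689

2.557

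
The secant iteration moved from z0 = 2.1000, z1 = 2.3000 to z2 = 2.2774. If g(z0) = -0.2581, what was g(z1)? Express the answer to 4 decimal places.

The secant line through (2.1000, -0.2581) and (2.3000, g(z1)) crosses zero at z2 = 2.2774.
So (2.1000, -0.2581), (2.3000, g(z1)), (2.2774, 0) are collinear:
g(z1) = -0.2581 · (2.3000 − 2.2774) / (2.1000 − 2.2774) = -0.2581 · (0.022600)/(-0.177400) = 0.032881

0.0329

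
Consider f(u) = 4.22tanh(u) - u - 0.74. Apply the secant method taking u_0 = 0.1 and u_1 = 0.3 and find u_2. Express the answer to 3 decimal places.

0.238

f(0.1) = -0.41940, f(0.3) = 0.18934
u_2 = 0.30000 − 0.18934·(0.30000 − 0.10000) / (0.18934 − (-0.41940)) = 0.30000 − (0.03787)/(0.60874) = 0.23779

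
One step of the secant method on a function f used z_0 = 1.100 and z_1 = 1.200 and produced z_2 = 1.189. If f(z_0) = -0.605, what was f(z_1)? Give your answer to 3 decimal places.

The secant line through (1.100, -0.605) and (1.200, f(z_1)) crosses zero at z_2 = 1.189.
So (1.100, -0.605), (1.200, f(z_1)), (1.189, 0) are collinear:
f(z_1) = -0.605 · (1.200 − 1.189) / (1.100 − 1.189) = -0.605 · (0.01100)/(-0.08900) = 0.07478

0.075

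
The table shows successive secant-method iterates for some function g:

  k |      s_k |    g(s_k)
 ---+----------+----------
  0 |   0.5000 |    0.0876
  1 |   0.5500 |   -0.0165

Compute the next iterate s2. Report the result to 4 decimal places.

0.5421

s2 = 0.5500 − (-0.0165)·(0.5500 − 0.5000) / (-0.0165 − 0.0876)
   = 0.5500 − (-0.000825)/(-0.104100) = 0.542075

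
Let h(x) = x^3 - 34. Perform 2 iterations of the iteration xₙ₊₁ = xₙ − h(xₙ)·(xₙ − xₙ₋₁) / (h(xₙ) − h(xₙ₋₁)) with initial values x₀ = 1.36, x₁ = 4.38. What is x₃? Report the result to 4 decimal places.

3.0144

h(1.36) = -31.484544, h(4.38) = 50.027672
x₂ = 4.380000 − 50.027672·(4.380000 − 1.360000) / (50.027672 − (-31.484544)) = 4.380000 − (151.083569)/(81.512216) = 2.526492
h(2.526492) = -17.872999
x₃ = 2.526492 − (-17.872999)·(2.526492 − 4.380000) / (-17.872999 − 50.027672) = 2.526492 − (33.127751)/(-67.900671) = 3.014377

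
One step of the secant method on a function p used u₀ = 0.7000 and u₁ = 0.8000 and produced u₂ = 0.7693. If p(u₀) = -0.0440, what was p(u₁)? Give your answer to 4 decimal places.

0.0195

The secant line through (0.7000, -0.0440) and (0.8000, p(u₁)) crosses zero at u₂ = 0.7693.
So (0.7000, -0.0440), (0.8000, p(u₁)), (0.7693, 0) are collinear:
p(u₁) = -0.0440 · (0.8000 − 0.7693) / (0.7000 − 0.7693) = -0.0440 · (0.030700)/(-0.069300) = 0.019492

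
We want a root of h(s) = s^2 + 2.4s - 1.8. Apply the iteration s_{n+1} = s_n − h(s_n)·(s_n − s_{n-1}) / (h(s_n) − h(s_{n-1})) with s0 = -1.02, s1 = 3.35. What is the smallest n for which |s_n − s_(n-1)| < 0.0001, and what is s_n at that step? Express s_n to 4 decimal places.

n = 8, s_n = 0.6000

h(-1.02) = -3.207600, h(3.35) = 17.462500
s2 = 3.350000 − 17.462500·(4.370000)/(20.670100) = -0.341860;  |Δ| = 3.691860
h(-0.341860) = -2.503597
s3 = -0.341860 − (-2.503597)·(-3.691860)/(-19.966097) = 0.121071;  |Δ| = 0.462931
h(0.121071) = -1.494772
s4 = 0.121071 − (-1.494772)·(0.462931)/(1.008824) = 0.806994;  |Δ| = 0.685924
h(0.806994) = 0.788027
s5 = 0.806994 − 0.788027·(0.685924)/(2.282799) = 0.570212;  |Δ| = 0.236782
h(0.570212) = -0.106349
s6 = 0.570212 − (-0.106349)·(-0.236782)/(-0.894376) = 0.598368;  |Δ| = 0.028155
h(0.598368) = -0.005874
s7 = 0.598368 − (-0.005874)·(0.028155)/(0.100475) = 0.600014;  |Δ| = 0.001646
h(0.600014) = 0.000049
s8 = 0.600014 − 0.000049·(0.001646)/(0.005923) = 0.600000;  |Δ| = 0.000014
|s8 − s7| = 0.000014 < 0.0001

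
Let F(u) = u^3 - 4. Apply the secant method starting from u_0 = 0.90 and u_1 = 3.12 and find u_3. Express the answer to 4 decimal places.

1.3159

F(0.90) = -3.271000, F(3.12) = 26.371328
u_2 = 3.120000 − 26.371328·(3.120000 − 0.900000) / (26.371328 − (-3.271000)) = 3.120000 − (58.544348)/(29.642328) = 1.144975
F(1.144975) = -2.498976
u_3 = 1.144975 − (-2.498976)·(1.144975 − 3.120000) / (-2.498976 − 26.371328) = 1.144975 − (4.935541)/(-28.870304) = 1.315930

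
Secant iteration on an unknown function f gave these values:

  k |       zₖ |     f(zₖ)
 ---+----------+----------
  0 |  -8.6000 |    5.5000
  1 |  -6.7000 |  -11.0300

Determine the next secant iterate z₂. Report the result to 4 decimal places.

-7.9678

z₂ = -6.7000 − (-11.0300)·(-6.7000 − (-8.6000)) / (-11.0300 − 5.5000)
   = -6.7000 − (-20.957000)/(-16.530000) = -7.967816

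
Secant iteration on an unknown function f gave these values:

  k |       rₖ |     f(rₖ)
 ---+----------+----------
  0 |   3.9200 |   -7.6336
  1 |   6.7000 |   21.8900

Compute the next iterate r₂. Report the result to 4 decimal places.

r₂ = 6.7000 − 21.8900·(6.7000 − 3.9200) / (21.8900 − (-7.6336))
   = 6.7000 − (60.854200)/(29.523600) = 4.638795

4.6388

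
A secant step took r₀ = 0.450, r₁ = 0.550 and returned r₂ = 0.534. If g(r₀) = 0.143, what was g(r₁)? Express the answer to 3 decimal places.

The secant line through (0.450, 0.143) and (0.550, g(r₁)) crosses zero at r₂ = 0.534.
So (0.450, 0.143), (0.550, g(r₁)), (0.534, 0) are collinear:
g(r₁) = 0.143 · (0.550 − 0.534) / (0.450 − 0.534) = 0.143 · (0.01600)/(-0.08400) = -0.02724

-0.027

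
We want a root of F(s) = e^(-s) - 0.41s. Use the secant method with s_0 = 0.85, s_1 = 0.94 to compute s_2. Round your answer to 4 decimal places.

0.9464

F(0.85) = 0.078915, F(0.94) = 0.005228
s_2 = 0.940000 − 0.005228·(0.940000 − 0.850000) / (0.005228 − 0.078915) = 0.940000 − (0.000471)/(-0.073687) = 0.946385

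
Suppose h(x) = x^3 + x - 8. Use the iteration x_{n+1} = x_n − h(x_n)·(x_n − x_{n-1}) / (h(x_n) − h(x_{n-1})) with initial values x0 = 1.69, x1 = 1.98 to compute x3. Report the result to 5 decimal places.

h(1.69) = -1.4831910, h(1.98) = 1.7423920
x2 = 1.9800000 − 1.7423920·(1.9800000 − 1.6900000) / (1.7423920 − (-1.4831910)) = 1.9800000 − (0.5052937)/(3.2255830) = 1.8233481
h(1.8233481) = -0.1147518
x3 = 1.8233481 − (-0.1147518)·(1.8233481 − 1.9800000) / (-0.1147518 − 1.7423920) = 1.8233481 − (0.0179761)/(-1.8571438) = 1.8330275

1.83303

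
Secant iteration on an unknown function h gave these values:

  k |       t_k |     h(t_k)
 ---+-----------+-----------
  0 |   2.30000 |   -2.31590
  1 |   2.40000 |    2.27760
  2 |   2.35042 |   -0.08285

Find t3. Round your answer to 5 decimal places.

t3 = 2.35042 − (-0.08285)·(2.35042 − 2.40000) / (-0.08285 − 2.27760)
   = 2.35042 − (0.0041077)/(-2.3604500) = 2.3521602

2.35216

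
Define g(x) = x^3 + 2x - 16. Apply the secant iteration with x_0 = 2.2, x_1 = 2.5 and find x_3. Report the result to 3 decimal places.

2.256

g(2.2) = -0.95200, g(2.5) = 4.62500
x_2 = 2.50000 − 4.62500·(2.50000 − 2.20000) / (4.62500 − (-0.95200)) = 2.50000 − (1.38750)/(5.57700) = 2.25121
g(2.25121) = -0.08856
x_3 = 2.25121 − (-0.08856)·(2.25121 − 2.50000) / (-0.08856 − 4.62500) = 2.25121 − (0.02203)/(-4.71356) = 2.25588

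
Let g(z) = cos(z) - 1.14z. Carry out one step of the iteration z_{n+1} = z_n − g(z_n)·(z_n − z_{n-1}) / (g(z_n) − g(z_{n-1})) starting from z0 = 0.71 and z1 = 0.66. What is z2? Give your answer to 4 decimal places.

g(0.71) = -0.051038, g(0.66) = 0.037592
z2 = 0.660000 − 0.037592·(0.660000 − 0.710000) / (0.037592 − (-0.051038)) = 0.660000 − (-0.001880)/(0.088630) = 0.681207

0.6812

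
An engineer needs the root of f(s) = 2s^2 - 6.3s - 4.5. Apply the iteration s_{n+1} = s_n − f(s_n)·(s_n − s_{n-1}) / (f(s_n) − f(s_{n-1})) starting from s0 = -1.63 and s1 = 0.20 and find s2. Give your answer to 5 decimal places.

f(-1.63) = 11.0828000, f(0.20) = -5.6800000
s2 = 0.2000000 − (-5.6800000)·(0.2000000 − (-1.6300000)) / (-5.6800000 − 11.0828000) = 0.2000000 − (-10.3944000)/(-16.7628000) = -0.4200873

-0.42009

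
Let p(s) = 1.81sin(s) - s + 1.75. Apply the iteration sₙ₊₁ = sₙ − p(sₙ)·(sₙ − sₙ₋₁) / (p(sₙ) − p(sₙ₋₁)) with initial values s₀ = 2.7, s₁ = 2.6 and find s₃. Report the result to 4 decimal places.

p(2.7) = -0.176442, p(2.6) = 0.083057
s₂ = 2.600000 − 0.083057·(2.600000 − 2.700000) / (0.083057 − (-0.176442)) = 2.600000 − (-0.008306)/(0.259500) = 2.632007
p(2.632007) = 0.000940
s₃ = 2.632007 − 0.000940·(2.632007 − 2.600000) / (0.000940 − 0.083057) = 2.632007 − (0.000030)/(-0.082118) = 2.632373

2.6324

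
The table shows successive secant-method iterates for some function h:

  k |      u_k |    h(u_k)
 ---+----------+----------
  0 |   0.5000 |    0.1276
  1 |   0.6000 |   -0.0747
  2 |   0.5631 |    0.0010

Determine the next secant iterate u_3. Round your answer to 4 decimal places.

0.5636

u_3 = 0.5631 − 0.0010·(0.5631 − 0.6000) / (0.0010 − (-0.0747))
   = 0.5631 − (-0.000037)/(0.075700) = 0.563587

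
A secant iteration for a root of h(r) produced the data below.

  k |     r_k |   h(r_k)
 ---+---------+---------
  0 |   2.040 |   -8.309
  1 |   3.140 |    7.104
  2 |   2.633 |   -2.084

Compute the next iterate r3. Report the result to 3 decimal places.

r3 = 2.633 − (-2.084)·(2.633 − 3.140) / (-2.084 − 7.104)
   = 2.633 − (1.05659)/(-9.18800) = 2.74800

2.748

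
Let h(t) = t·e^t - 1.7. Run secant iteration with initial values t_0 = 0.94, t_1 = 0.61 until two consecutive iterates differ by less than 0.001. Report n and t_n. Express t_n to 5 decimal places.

h(0.94) = 0.7063825, h(0.61) = -0.5773368
t_2 = 0.6100000 − (-0.5773368)·(-0.3300000)/(-1.2837194) = 0.7584134;  |Δ| = 0.1484134
h(0.7584134) = -0.0808736
t_3 = 0.7584134 − (-0.0808736)·(0.1484134)/(0.4964632) = 0.7825899;  |Δ| = 0.0241765
h(0.7825899) = 0.0116252
t_4 = 0.7825899 − 0.0116252·(0.0241765)/(0.0924988) = 0.7795514;  |Δ| = 0.0030385
h(0.7795514) = -0.0001930
t_5 = 0.7795514 − (-0.0001930)·(-0.0030385)/(-0.0118183) = 0.7796010;  |Δ| = 0.0000496
|t_5 − t_4| = 0.0000496 < 0.001

n = 5, t_n = 0.77960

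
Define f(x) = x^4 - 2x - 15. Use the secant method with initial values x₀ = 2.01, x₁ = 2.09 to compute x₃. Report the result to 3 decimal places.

f(2.01) = -2.69759, f(2.09) = -0.09970
x₂ = 2.09000 − (-0.09970)·(2.09000 − 2.01000) / (-0.09970 − (-2.69759)) = 2.09000 − (-0.00798)/(2.59789) = 2.09307
f(2.09307) = 0.00652
x₃ = 2.09307 − 0.00652·(2.09307 − 2.09000) / (0.00652 − (-0.09970)) = 2.09307 − (0.00002)/(0.10622) = 2.09288

2.093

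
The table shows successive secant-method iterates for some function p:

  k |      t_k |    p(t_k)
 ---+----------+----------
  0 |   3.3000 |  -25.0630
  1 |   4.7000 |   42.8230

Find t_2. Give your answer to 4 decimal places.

t_2 = 4.7000 − 42.8230·(4.7000 − 3.3000) / (42.8230 − (-25.0630))
   = 4.7000 − (59.952200)/(67.886000) = 3.816869

3.8169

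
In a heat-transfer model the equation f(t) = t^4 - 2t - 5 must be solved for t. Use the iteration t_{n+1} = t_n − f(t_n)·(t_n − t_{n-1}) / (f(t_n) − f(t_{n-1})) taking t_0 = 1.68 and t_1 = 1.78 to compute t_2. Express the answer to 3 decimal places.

f(1.68) = -0.39406, f(1.78) = 1.47876
t_2 = 1.78000 − 1.47876·(1.78000 − 1.68000) / (1.47876 − (-0.39406)) = 1.78000 − (0.14788)/(1.87282) = 1.70104

1.701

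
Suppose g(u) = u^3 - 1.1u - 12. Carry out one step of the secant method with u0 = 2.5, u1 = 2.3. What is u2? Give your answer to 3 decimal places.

2.446

g(2.5) = 0.87500, g(2.3) = -2.36300
u2 = 2.30000 − (-2.36300)·(2.30000 − 2.50000) / (-2.36300 − 0.87500) = 2.30000 − (0.47260)/(-3.23800) = 2.44595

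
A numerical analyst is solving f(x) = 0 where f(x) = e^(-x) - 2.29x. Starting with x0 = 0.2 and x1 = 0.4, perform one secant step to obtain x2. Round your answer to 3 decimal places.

f(0.2) = 0.36073, f(0.4) = -0.24568
x2 = 0.40000 − (-0.24568)·(0.40000 − 0.20000) / (-0.24568 − 0.36073) = 0.40000 − (-0.04914)/(-0.60641) = 0.31897

0.319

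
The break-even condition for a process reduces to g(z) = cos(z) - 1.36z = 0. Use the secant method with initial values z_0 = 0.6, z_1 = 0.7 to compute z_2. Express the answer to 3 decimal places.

0.605

g(0.6) = 0.00934, g(0.7) = -0.18716
z_2 = 0.70000 − (-0.18716)·(0.70000 − 0.60000) / (-0.18716 − 0.00934) = 0.70000 − (-0.01872)/(-0.19649) = 0.60475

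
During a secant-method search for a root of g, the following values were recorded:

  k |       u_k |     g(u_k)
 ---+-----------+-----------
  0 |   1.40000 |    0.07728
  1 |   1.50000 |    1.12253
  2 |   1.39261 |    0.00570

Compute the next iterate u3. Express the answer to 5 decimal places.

1.39206

u3 = 1.39261 − 0.00570·(1.39261 − 1.50000) / (0.00570 − 1.12253)
   = 1.39261 − (-0.0006121)/(-1.1168300) = 1.3920619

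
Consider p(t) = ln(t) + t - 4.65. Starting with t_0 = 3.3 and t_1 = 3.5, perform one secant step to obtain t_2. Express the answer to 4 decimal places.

p(3.3) = -0.156078, p(3.5) = 0.102763
t_2 = 3.500000 − 0.102763·(3.500000 − 3.300000) / (0.102763 − (-0.156078)) = 3.500000 − (0.020553)/(0.258841) = 3.420597

3.4206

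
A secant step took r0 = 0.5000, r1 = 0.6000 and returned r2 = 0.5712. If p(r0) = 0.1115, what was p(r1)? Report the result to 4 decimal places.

-0.0451

The secant line through (0.5000, 0.1115) and (0.6000, p(r1)) crosses zero at r2 = 0.5712.
So (0.5000, 0.1115), (0.6000, p(r1)), (0.5712, 0) are collinear:
p(r1) = 0.1115 · (0.6000 − 0.5712) / (0.5000 − 0.5712) = 0.1115 · (0.028800)/(-0.071200) = -0.045101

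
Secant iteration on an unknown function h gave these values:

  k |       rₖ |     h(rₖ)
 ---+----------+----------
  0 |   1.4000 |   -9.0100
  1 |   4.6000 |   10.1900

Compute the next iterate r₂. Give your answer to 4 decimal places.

r₂ = 4.6000 − 10.1900·(4.6000 − 1.4000) / (10.1900 − (-9.0100))
   = 4.6000 − (32.608000)/(19.200000) = 2.901667

2.9017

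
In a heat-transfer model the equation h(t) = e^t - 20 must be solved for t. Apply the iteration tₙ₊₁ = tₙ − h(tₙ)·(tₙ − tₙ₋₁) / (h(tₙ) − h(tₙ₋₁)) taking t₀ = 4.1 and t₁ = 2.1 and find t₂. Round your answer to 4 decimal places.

2.5536

h(4.1) = 40.340288, h(2.1) = -11.833830
t₂ = 2.100000 − (-11.833830)·(2.100000 − 4.100000) / (-11.833830 − 40.340288) = 2.100000 − (23.667660)/(-52.174118) = 2.553628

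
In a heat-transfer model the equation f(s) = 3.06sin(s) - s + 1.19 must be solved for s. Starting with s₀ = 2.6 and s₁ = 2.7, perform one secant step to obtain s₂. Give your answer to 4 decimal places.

f(2.6) = 0.167434, f(2.7) = -0.202218
s₂ = 2.700000 − (-0.202218)·(2.700000 − 2.600000) / (-0.202218 − 0.167434) = 2.700000 − (-0.020222)/(-0.369652) = 2.645295

2.6453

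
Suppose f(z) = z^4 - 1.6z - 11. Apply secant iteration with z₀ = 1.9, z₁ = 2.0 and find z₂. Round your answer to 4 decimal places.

f(1.9) = -1.007900, f(2.0) = 1.800000
z₂ = 2.000000 − 1.800000·(2.000000 − 1.900000) / (1.800000 − (-1.007900)) = 2.000000 − (0.180000)/(2.807900) = 1.935895

1.9359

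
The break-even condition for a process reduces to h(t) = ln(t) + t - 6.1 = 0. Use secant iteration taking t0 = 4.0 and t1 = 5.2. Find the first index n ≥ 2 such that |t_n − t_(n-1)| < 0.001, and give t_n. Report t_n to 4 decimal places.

n = 4, t_n = 4.5786

h(4.0) = -0.713706, h(5.2) = 0.748659
t2 = 5.200000 − 0.748659·(1.200000)/(1.462364) = 4.585659;  |Δ| = 0.614341
h(4.585659) = 0.008593
t3 = 4.585659 − 0.008593·(-0.614341)/(-0.740066) = 4.578526;  |Δ| = 0.007133
h(4.578526) = -0.000097
t4 = 4.578526 − (-0.000097)·(-0.007133)/(-0.008690) = 4.578606;  |Δ| = 0.000080
|t4 − t3| = 0.000080 < 0.001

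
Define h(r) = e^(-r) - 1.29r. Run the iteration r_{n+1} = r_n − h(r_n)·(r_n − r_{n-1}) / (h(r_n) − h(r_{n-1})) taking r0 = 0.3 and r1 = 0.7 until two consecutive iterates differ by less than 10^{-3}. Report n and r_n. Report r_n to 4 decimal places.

h(0.3) = 0.353818, h(0.7) = -0.406415
r2 = 0.700000 − (-0.406415)·(0.400000)/(-0.760233) = 0.486163;  |Δ| = 0.213837
h(0.486163) = -0.012169
r3 = 0.486163 − (-0.012169)·(-0.213837)/(0.394246) = 0.479563;  |Δ| = 0.006600
h(0.479563) = 0.000418
r4 = 0.479563 − 0.000418·(-0.006600)/(0.012587) = 0.479782;  |Δ| = 0.000219
|r4 − r3| = 0.000219 < 10^{-3}

n = 4, r_n = 0.4798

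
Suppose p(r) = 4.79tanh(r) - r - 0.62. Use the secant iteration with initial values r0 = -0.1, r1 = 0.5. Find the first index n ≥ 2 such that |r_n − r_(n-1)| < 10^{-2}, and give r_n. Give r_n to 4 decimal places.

n = 4, r_n = 0.1655

p(-0.1) = -0.997410, p(0.5) = 1.093541
r2 = 0.500000 − 1.093541·(0.600000)/(2.090951) = 0.186207;  |Δ| = 0.313793
p(0.186207) = 0.075559
r3 = 0.186207 − 0.075559·(-0.313793)/(-1.017983) = 0.162917;  |Δ| = 0.023291
p(0.162917) = -0.009378
r4 = 0.162917 − (-0.009378)·(-0.023291)/(-0.084936) = 0.165488;  |Δ| = 0.002572
|r4 − r3| = 0.002572 < 10^{-2}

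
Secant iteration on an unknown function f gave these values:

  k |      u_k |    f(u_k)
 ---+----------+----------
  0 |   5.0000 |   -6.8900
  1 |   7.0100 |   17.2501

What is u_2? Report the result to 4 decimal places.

5.5737

u_2 = 7.0100 − 17.2501·(7.0100 − 5.0000) / (17.2501 − (-6.8900))
   = 7.0100 − (34.672701)/(24.140100) = 5.573689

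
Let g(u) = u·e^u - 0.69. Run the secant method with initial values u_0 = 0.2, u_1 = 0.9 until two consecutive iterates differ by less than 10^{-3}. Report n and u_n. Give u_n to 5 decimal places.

g(0.2) = -0.4457194, g(0.9) = 1.5236428
u_2 = 0.9000000 − 1.5236428·(0.7000000)/(1.9693622) = 0.3584288;  |Δ| = 0.5415712
g(0.3584288) = -0.1770601
u_3 = 0.3584288 − (-0.1770601)·(-0.5415712)/(-1.7007029) = 0.4148117;  |Δ| = 0.0563830
g(0.4148117) = -0.0619395
u_4 = 0.4148117 − (-0.0619395)·(0.0563830)/(0.1151206) = 0.4451480;  |Δ| = 0.0303363
g(0.4451480) = 0.0047520
u_5 = 0.4451480 − 0.0047520·(0.0303363)/(0.0666915) = 0.4429865;  |Δ| = 0.0021616
g(0.4429865) = -0.0001144
u_6 = 0.4429865 − (-0.0001144)·(-0.0021616)/(-0.0048664) = 0.4430373;  |Δ| = 0.0000508
|u_6 − u_5| = 0.0000508 < 10^{-3}

n = 6, u_n = 0.44304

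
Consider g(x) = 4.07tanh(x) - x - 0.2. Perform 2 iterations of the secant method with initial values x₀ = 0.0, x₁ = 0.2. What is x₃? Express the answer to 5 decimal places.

g(0.0) = -0.2000000, g(0.2) = 0.4033176
x₂ = 0.2000000 − 0.4033176·(0.2000000 − 0.0000000) / (0.4033176 − (-0.2000000)) = 0.2000000 − (0.0806635)/(0.6033176) = 0.0663001
g(0.0663001) = 0.0031465
x₃ = 0.0663001 − 0.0031465·(0.0663001 − 0.2000000) / (0.0031465 − 0.4033176) = 0.0663001 − (-0.0004207)/(-0.4001710) = 0.0652488

0.06525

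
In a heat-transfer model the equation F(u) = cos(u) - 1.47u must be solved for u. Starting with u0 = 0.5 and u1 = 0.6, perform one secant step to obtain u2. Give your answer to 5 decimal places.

F(0.5) = 0.1425826, F(0.6) = -0.0566644
u2 = 0.6000000 − (-0.0566644)·(0.6000000 − 0.5000000) / (-0.0566644 − 0.1425826) = 0.6000000 − (-0.0056664)/(-0.1992469) = 0.5715607

0.57156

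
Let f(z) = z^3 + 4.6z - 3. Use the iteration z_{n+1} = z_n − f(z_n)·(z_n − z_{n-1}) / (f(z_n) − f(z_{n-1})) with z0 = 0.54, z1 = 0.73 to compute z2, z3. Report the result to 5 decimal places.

0.60162, 0.60411

f(0.54) = -0.3585360, f(0.73) = 0.7470170
z2 = 0.7300000 − 0.7470170·(0.7300000 − 0.5400000) / (0.7470170 − (-0.3585360)) = 0.7300000 − (0.1419332)/(1.1055530) = 0.6016179
f(0.6016179) = -0.0148057
z3 = 0.6016179 − (-0.0148057)·(0.6016179 − 0.7300000) / (-0.0148057 − 0.7470170) = 0.6016179 − (0.0019008)/(-0.7618227) = 0.6041129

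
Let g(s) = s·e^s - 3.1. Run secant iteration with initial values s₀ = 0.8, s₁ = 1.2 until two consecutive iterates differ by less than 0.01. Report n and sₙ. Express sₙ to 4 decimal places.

g(0.8) = -1.319567, g(1.2) = 0.884140
s₂ = 1.200000 − 0.884140·(0.400000)/(2.203708) = 1.039518;  |Δ| = 0.160482
g(1.039518) = -0.160397
s₃ = 1.039518 − (-0.160397)·(-0.160482)/(-1.044537) = 1.064161;  |Δ| = 0.024643
g(1.064161) = -0.015629
s₄ = 1.064161 − (-0.015629)·(0.024643)/(0.144768) = 1.066821;  |Δ| = 0.002660
|s₄ − s₃| = 0.002660 < 0.01

n = 4, sₙ = 1.0668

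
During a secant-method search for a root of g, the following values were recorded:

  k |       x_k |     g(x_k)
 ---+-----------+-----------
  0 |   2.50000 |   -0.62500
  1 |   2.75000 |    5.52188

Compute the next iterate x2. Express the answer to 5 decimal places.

x2 = 2.75000 − 5.52188·(2.75000 − 2.50000) / (5.52188 − (-0.62500))
   = 2.75000 − (1.3804700)/(6.1468800) = 2.5254194

2.52542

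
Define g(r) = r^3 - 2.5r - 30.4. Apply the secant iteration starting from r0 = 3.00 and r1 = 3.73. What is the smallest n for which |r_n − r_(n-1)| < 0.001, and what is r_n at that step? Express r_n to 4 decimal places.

g(3.00) = -10.900000, g(3.73) = 12.170117
r2 = 3.730000 − 12.170117·(0.730000)/(23.070117) = 3.344905;  |Δ| = 0.385095
g(3.344905) = -1.338161
r3 = 3.344905 − (-1.338161)·(-0.385095)/(-13.508278) = 3.383053;  |Δ| = 0.038148
g(3.383053) = -0.138416
r4 = 3.383053 − (-0.138416)·(0.038148)/(1.199745) = 3.387455;  |Δ| = 0.004401
g(3.387455) = 0.001894
r5 = 3.387455 − 0.001894·(0.004401)/(0.140310) = 3.387395;  |Δ| = 0.000059
|r5 − r4| = 0.000059 < 0.001

n = 5, r_n = 3.3874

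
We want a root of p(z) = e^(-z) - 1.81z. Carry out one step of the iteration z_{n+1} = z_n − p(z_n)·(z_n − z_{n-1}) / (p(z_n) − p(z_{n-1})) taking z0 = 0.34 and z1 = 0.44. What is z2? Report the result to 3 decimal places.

p(0.34) = 0.09637, p(0.44) = -0.15236
z2 = 0.44000 − (-0.15236)·(0.44000 − 0.34000) / (-0.15236 − 0.09637) = 0.44000 − (-0.01524)/(-0.24873) = 0.37874

0.379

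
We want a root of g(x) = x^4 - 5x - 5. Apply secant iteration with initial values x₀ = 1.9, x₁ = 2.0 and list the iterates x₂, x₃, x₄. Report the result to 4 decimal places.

g(1.9) = -1.467900, g(2.0) = 1.000000
x₂ = 2.000000 − 1.000000·(2.000000 − 1.900000) / (1.000000 − (-1.467900)) = 2.000000 − (0.100000)/(2.467900) = 1.959480
g(1.959480) = -0.055172
x₃ = 1.959480 − (-0.055172)·(1.959480 − 2.000000) / (-0.055172 − 1.000000) = 1.959480 − (0.002236)/(-1.055172) = 1.961598
g(1.961598) = -0.001902
x₄ = 1.961598 − (-0.001902)·(1.961598 − 1.959480) / (-0.001902 − (-0.055172)) = 1.961598 − (-0.000004)/(0.053270) = 1.961674

1.9595, 1.9616, 1.9617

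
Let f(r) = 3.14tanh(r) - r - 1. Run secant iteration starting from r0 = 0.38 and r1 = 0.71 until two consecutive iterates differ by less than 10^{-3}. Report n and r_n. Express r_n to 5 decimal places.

n = 5, r_n = 0.53423

f(0.38) = -0.2410986, f(0.71) = 0.2075253
r2 = 0.7100000 − 0.2075253·(0.3300000)/(0.4486238) = 0.5573480;  |Δ| = 0.1526520
f(0.5573480) = 0.0315143
r3 = 0.5573480 − 0.0315143·(-0.1526520)/(-0.1760110) = 0.5300160;  |Δ| = 0.0273319
f(0.5300160) = -0.0058809
r4 = 0.5300160 − (-0.0058809)·(-0.0273319)/(-0.0373952) = 0.5343144;  |Δ| = 0.0042983
f(0.5343144) = 0.0001160
r5 = 0.5343144 − 0.0001160·(0.0042983)/(0.0059969) = 0.5342312;  |Δ| = 0.0000832
|r5 − r4| = 0.0000832 < 10^{-3}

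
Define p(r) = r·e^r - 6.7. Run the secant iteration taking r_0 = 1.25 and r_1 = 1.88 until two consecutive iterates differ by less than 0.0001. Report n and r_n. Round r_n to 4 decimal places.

p(1.25) = -2.337071, p(1.88) = 5.620589
r_2 = 1.880000 − 5.620589·(0.630000)/(7.957660) = 1.435024;  |Δ| = 0.444976
p(1.435024) = -0.673268
r_3 = 1.435024 − (-0.673268)·(-0.444976)/(-6.293857) = 1.482624;  |Δ| = 0.047600
p(1.482624) = -0.169804
r_4 = 1.482624 − (-0.169804)·(0.047600)/(0.503465) = 1.498678;  |Δ| = 0.016054
p(1.498678) = 0.007733
r_5 = 1.498678 − 0.007733·(0.016054)/(0.177537) = 1.497979;  |Δ| = 0.000699
p(1.497979) = -0.000083
r_6 = 1.497979 − (-0.000083)·(-0.000699)/(-0.007817) = 1.497986;  |Δ| = 0.000007
|r_6 − r_5| = 0.000007 < 0.0001

n = 6, r_n = 1.4980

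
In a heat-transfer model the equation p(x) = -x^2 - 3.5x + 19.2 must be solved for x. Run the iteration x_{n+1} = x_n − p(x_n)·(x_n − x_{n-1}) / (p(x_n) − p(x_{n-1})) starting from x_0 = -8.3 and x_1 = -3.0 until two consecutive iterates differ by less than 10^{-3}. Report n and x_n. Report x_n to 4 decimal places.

n = 7, x_n = -6.4683

p(-8.3) = -20.640000, p(-3.0) = 20.700000
x_2 = -3.000000 − 20.700000·(5.300000)/(41.340000) = -5.653846;  |Δ| = 2.653846
p(-5.653846) = 7.022485
x_3 = -5.653846 − 7.022485·(-2.653846)/(-13.677515) = -7.016418;  |Δ| = 1.362572
p(-7.016418) = -5.472658
x_4 = -7.016418 − (-5.472658)·(-1.362572)/(-12.495143) = -6.419635;  |Δ| = 0.596783
p(-6.419635) = 0.457010
x_5 = -6.419635 − 0.457010·(0.596783)/(5.929667) = -6.465630;  |Δ| = 0.045995
p(-6.465630) = 0.025334
x_6 = -6.465630 − 0.025334·(-0.045995)/(-0.431676) = -6.468329;  |Δ| = 0.002699
p(-6.468329) = -0.000131
x_7 = -6.468329 − (-0.000131)·(-0.002699)/(-0.025465) = -6.468315;  |Δ| = 0.000014
|x_7 − x_6| = 0.000014 < 10^{-3}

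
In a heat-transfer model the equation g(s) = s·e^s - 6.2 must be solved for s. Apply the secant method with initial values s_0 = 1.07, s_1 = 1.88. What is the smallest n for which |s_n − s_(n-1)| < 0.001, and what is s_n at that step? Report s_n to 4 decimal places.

n = 6, s_n = 1.4518

g(1.07) = -3.080544, g(1.88) = 6.120589
s_2 = 1.880000 − 6.120589·(0.810000)/(9.201133) = 1.341188;  |Δ| = 0.538812
g(1.341188) = -1.071852
s_3 = 1.341188 − (-1.071852)·(-0.538812)/(-7.192442) = 1.421485;  |Δ| = 0.080296
g(1.421485) = -0.310409
s_4 = 1.421485 − (-0.310409)·(0.080296)/(0.761444) = 1.454218;  |Δ| = 0.032733
g(1.454218) = 0.025704
s_5 = 1.454218 − 0.025704·(0.032733)/(0.336113) = 1.451715;  |Δ| = 0.002503
g(1.451715) = -0.000551
s_6 = 1.451715 − (-0.000551)·(-0.002503)/(-0.026255) = 1.451767;  |Δ| = 0.000053
|s_6 − s_5| = 0.000053 < 0.001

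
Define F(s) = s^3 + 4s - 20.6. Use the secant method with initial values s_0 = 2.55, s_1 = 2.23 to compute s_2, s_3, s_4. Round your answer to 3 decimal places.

F(2.55) = 6.18137, F(2.23) = -0.59043
s_2 = 2.23000 − (-0.59043)·(2.23000 − 2.55000) / (-0.59043 − 6.18137) = 2.23000 − (0.18894)/(-6.77181) = 2.25790
F(2.25790) = -0.05736
s_3 = 2.25790 − (-0.05736)·(2.25790 − 2.23000) / (-0.05736 − (-0.59043)) = 2.25790 − (-0.00160)/(0.53308) = 2.26090
F(2.26090) = 0.00063
s_4 = 2.26090 − 0.00063·(2.26090 − 2.25790) / (0.00063 − (-0.05736)) = 2.26090 − (0.00000)/(0.05798) = 2.26087

2.258, 2.261, 2.261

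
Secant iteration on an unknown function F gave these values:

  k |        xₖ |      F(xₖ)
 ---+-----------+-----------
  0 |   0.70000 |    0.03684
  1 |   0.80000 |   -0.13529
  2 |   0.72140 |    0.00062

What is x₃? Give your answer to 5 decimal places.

0.72176

x₃ = 0.72140 − 0.00062·(0.72140 − 0.80000) / (0.00062 − (-0.13529))
   = 0.72140 − (-0.0000487)/(0.1359100) = 0.7217586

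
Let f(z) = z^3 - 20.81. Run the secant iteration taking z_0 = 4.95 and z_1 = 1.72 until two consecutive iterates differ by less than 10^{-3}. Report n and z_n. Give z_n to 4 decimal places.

f(4.95) = 100.477375, f(1.72) = -15.721552
z_2 = 1.720000 − (-15.721552)·(-3.230000)/(-116.198927) = 2.157014;  |Δ| = 0.437014
f(2.157014) = -10.774034
z_3 = 2.157014 − (-10.774034)·(0.437014)/(4.947518) = 3.108685;  |Δ| = 0.951671
f(3.108685) = 9.232102
z_4 = 3.108685 − 9.232102·(0.951671)/(20.006136) = 2.669524;  |Δ| = 0.439161
f(2.669524) = -1.786016
z_5 = 2.669524 − (-1.786016)·(-0.439161)/(-11.018117) = 2.740711;  |Δ| = 0.071187
f(2.740711) = -0.223154
z_6 = 2.740711 − (-0.223154)·(0.071187)/(1.562862) = 2.750876;  |Δ| = 0.010164
f(2.750876) = 0.006748
z_7 = 2.750876 − 0.006748·(0.010164)/(0.229902) = 2.750577;  |Δ| = 0.000298
|z_7 − z_6| = 0.000298 < 10^{-3}

n = 7, z_n = 2.7506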